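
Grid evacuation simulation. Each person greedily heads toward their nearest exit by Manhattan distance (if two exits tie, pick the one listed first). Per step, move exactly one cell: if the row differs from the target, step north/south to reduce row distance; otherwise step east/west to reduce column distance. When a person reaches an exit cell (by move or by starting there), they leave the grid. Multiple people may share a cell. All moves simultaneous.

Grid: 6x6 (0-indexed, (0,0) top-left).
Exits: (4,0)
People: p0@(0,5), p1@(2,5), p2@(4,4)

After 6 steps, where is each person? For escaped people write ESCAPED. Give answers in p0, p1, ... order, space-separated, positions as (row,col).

Step 1: p0:(0,5)->(1,5) | p1:(2,5)->(3,5) | p2:(4,4)->(4,3)
Step 2: p0:(1,5)->(2,5) | p1:(3,5)->(4,5) | p2:(4,3)->(4,2)
Step 3: p0:(2,5)->(3,5) | p1:(4,5)->(4,4) | p2:(4,2)->(4,1)
Step 4: p0:(3,5)->(4,5) | p1:(4,4)->(4,3) | p2:(4,1)->(4,0)->EXIT
Step 5: p0:(4,5)->(4,4) | p1:(4,3)->(4,2) | p2:escaped
Step 6: p0:(4,4)->(4,3) | p1:(4,2)->(4,1) | p2:escaped

(4,3) (4,1) ESCAPED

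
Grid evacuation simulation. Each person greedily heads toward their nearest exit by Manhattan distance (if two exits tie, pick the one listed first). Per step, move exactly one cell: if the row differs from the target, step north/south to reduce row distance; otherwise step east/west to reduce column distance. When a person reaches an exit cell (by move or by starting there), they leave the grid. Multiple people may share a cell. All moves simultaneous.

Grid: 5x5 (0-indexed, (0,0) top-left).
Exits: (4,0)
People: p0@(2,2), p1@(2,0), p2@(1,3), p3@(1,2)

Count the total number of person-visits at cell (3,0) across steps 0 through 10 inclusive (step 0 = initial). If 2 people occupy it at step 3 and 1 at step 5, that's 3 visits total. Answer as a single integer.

Answer: 1

Derivation:
Step 0: p0@(2,2) p1@(2,0) p2@(1,3) p3@(1,2) -> at (3,0): 0 [-], cum=0
Step 1: p0@(3,2) p1@(3,0) p2@(2,3) p3@(2,2) -> at (3,0): 1 [p1], cum=1
Step 2: p0@(4,2) p1@ESC p2@(3,3) p3@(3,2) -> at (3,0): 0 [-], cum=1
Step 3: p0@(4,1) p1@ESC p2@(4,3) p3@(4,2) -> at (3,0): 0 [-], cum=1
Step 4: p0@ESC p1@ESC p2@(4,2) p3@(4,1) -> at (3,0): 0 [-], cum=1
Step 5: p0@ESC p1@ESC p2@(4,1) p3@ESC -> at (3,0): 0 [-], cum=1
Step 6: p0@ESC p1@ESC p2@ESC p3@ESC -> at (3,0): 0 [-], cum=1
Total visits = 1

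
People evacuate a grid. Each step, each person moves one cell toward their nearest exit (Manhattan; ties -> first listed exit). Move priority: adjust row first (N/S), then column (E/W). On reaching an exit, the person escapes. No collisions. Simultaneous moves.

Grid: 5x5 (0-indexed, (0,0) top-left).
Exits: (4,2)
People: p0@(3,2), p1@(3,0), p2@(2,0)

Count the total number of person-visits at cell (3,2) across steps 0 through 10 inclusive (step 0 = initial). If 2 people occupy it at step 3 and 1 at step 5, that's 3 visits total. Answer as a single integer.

Answer: 1

Derivation:
Step 0: p0@(3,2) p1@(3,0) p2@(2,0) -> at (3,2): 1 [p0], cum=1
Step 1: p0@ESC p1@(4,0) p2@(3,0) -> at (3,2): 0 [-], cum=1
Step 2: p0@ESC p1@(4,1) p2@(4,0) -> at (3,2): 0 [-], cum=1
Step 3: p0@ESC p1@ESC p2@(4,1) -> at (3,2): 0 [-], cum=1
Step 4: p0@ESC p1@ESC p2@ESC -> at (3,2): 0 [-], cum=1
Total visits = 1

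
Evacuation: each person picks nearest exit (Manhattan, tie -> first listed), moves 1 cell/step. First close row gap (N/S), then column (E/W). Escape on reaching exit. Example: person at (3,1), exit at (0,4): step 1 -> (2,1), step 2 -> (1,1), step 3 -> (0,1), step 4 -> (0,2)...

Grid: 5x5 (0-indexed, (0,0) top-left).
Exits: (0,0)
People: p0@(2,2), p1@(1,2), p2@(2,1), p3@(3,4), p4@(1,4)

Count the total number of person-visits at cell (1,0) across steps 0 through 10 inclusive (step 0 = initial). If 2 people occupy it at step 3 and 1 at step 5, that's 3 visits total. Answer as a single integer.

Answer: 0

Derivation:
Step 0: p0@(2,2) p1@(1,2) p2@(2,1) p3@(3,4) p4@(1,4) -> at (1,0): 0 [-], cum=0
Step 1: p0@(1,2) p1@(0,2) p2@(1,1) p3@(2,4) p4@(0,4) -> at (1,0): 0 [-], cum=0
Step 2: p0@(0,2) p1@(0,1) p2@(0,1) p3@(1,4) p4@(0,3) -> at (1,0): 0 [-], cum=0
Step 3: p0@(0,1) p1@ESC p2@ESC p3@(0,4) p4@(0,2) -> at (1,0): 0 [-], cum=0
Step 4: p0@ESC p1@ESC p2@ESC p3@(0,3) p4@(0,1) -> at (1,0): 0 [-], cum=0
Step 5: p0@ESC p1@ESC p2@ESC p3@(0,2) p4@ESC -> at (1,0): 0 [-], cum=0
Step 6: p0@ESC p1@ESC p2@ESC p3@(0,1) p4@ESC -> at (1,0): 0 [-], cum=0
Step 7: p0@ESC p1@ESC p2@ESC p3@ESC p4@ESC -> at (1,0): 0 [-], cum=0
Total visits = 0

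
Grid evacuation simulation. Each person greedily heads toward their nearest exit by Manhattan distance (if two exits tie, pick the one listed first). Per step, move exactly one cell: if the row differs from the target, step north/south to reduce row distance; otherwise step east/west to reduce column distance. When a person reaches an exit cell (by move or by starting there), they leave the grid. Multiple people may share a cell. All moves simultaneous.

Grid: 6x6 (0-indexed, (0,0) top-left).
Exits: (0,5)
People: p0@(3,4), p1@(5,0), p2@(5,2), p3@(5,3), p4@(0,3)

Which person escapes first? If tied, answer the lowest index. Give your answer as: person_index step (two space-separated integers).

Answer: 4 2

Derivation:
Step 1: p0:(3,4)->(2,4) | p1:(5,0)->(4,0) | p2:(5,2)->(4,2) | p3:(5,3)->(4,3) | p4:(0,3)->(0,4)
Step 2: p0:(2,4)->(1,4) | p1:(4,0)->(3,0) | p2:(4,2)->(3,2) | p3:(4,3)->(3,3) | p4:(0,4)->(0,5)->EXIT
Step 3: p0:(1,4)->(0,4) | p1:(3,0)->(2,0) | p2:(3,2)->(2,2) | p3:(3,3)->(2,3) | p4:escaped
Step 4: p0:(0,4)->(0,5)->EXIT | p1:(2,0)->(1,0) | p2:(2,2)->(1,2) | p3:(2,3)->(1,3) | p4:escaped
Step 5: p0:escaped | p1:(1,0)->(0,0) | p2:(1,2)->(0,2) | p3:(1,3)->(0,3) | p4:escaped
Step 6: p0:escaped | p1:(0,0)->(0,1) | p2:(0,2)->(0,3) | p3:(0,3)->(0,4) | p4:escaped
Step 7: p0:escaped | p1:(0,1)->(0,2) | p2:(0,3)->(0,4) | p3:(0,4)->(0,5)->EXIT | p4:escaped
Step 8: p0:escaped | p1:(0,2)->(0,3) | p2:(0,4)->(0,5)->EXIT | p3:escaped | p4:escaped
Step 9: p0:escaped | p1:(0,3)->(0,4) | p2:escaped | p3:escaped | p4:escaped
Step 10: p0:escaped | p1:(0,4)->(0,5)->EXIT | p2:escaped | p3:escaped | p4:escaped
Exit steps: [4, 10, 8, 7, 2]
First to escape: p4 at step 2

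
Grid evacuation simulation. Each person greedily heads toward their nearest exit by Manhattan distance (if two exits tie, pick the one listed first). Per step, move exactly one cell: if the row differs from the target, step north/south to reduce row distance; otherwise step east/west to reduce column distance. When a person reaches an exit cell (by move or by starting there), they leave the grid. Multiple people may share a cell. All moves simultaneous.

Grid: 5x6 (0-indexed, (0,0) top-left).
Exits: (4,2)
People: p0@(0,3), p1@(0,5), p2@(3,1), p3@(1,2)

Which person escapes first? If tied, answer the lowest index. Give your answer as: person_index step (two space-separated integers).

Step 1: p0:(0,3)->(1,3) | p1:(0,5)->(1,5) | p2:(3,1)->(4,1) | p3:(1,2)->(2,2)
Step 2: p0:(1,3)->(2,3) | p1:(1,5)->(2,5) | p2:(4,1)->(4,2)->EXIT | p3:(2,2)->(3,2)
Step 3: p0:(2,3)->(3,3) | p1:(2,5)->(3,5) | p2:escaped | p3:(3,2)->(4,2)->EXIT
Step 4: p0:(3,3)->(4,3) | p1:(3,5)->(4,5) | p2:escaped | p3:escaped
Step 5: p0:(4,3)->(4,2)->EXIT | p1:(4,5)->(4,4) | p2:escaped | p3:escaped
Step 6: p0:escaped | p1:(4,4)->(4,3) | p2:escaped | p3:escaped
Step 7: p0:escaped | p1:(4,3)->(4,2)->EXIT | p2:escaped | p3:escaped
Exit steps: [5, 7, 2, 3]
First to escape: p2 at step 2

Answer: 2 2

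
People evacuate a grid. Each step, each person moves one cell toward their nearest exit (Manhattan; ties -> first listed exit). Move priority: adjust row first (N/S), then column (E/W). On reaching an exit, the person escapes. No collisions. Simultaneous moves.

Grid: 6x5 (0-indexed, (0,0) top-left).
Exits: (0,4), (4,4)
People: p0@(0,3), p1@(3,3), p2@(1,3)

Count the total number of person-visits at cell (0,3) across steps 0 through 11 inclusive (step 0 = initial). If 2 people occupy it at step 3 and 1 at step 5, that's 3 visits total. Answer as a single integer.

Step 0: p0@(0,3) p1@(3,3) p2@(1,3) -> at (0,3): 1 [p0], cum=1
Step 1: p0@ESC p1@(4,3) p2@(0,3) -> at (0,3): 1 [p2], cum=2
Step 2: p0@ESC p1@ESC p2@ESC -> at (0,3): 0 [-], cum=2
Total visits = 2

Answer: 2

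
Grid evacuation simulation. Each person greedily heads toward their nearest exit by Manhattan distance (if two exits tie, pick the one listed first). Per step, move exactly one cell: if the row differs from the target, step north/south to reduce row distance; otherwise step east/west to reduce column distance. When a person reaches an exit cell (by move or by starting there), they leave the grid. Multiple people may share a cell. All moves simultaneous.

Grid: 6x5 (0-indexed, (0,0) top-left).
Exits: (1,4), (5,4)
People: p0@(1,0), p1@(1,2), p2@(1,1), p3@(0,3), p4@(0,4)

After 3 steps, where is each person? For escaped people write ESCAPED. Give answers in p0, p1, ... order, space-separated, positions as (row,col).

Step 1: p0:(1,0)->(1,1) | p1:(1,2)->(1,3) | p2:(1,1)->(1,2) | p3:(0,3)->(1,3) | p4:(0,4)->(1,4)->EXIT
Step 2: p0:(1,1)->(1,2) | p1:(1,3)->(1,4)->EXIT | p2:(1,2)->(1,3) | p3:(1,3)->(1,4)->EXIT | p4:escaped
Step 3: p0:(1,2)->(1,3) | p1:escaped | p2:(1,3)->(1,4)->EXIT | p3:escaped | p4:escaped

(1,3) ESCAPED ESCAPED ESCAPED ESCAPED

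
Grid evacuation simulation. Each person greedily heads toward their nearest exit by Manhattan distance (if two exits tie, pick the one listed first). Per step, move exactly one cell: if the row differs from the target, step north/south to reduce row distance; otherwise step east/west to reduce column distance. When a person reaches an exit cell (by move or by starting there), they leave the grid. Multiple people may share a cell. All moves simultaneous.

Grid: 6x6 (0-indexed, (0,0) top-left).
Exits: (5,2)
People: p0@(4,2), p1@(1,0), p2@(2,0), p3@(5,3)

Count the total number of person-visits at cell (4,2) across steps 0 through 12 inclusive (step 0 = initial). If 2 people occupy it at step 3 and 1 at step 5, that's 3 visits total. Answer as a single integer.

Step 0: p0@(4,2) p1@(1,0) p2@(2,0) p3@(5,3) -> at (4,2): 1 [p0], cum=1
Step 1: p0@ESC p1@(2,0) p2@(3,0) p3@ESC -> at (4,2): 0 [-], cum=1
Step 2: p0@ESC p1@(3,0) p2@(4,0) p3@ESC -> at (4,2): 0 [-], cum=1
Step 3: p0@ESC p1@(4,0) p2@(5,0) p3@ESC -> at (4,2): 0 [-], cum=1
Step 4: p0@ESC p1@(5,0) p2@(5,1) p3@ESC -> at (4,2): 0 [-], cum=1
Step 5: p0@ESC p1@(5,1) p2@ESC p3@ESC -> at (4,2): 0 [-], cum=1
Step 6: p0@ESC p1@ESC p2@ESC p3@ESC -> at (4,2): 0 [-], cum=1
Total visits = 1

Answer: 1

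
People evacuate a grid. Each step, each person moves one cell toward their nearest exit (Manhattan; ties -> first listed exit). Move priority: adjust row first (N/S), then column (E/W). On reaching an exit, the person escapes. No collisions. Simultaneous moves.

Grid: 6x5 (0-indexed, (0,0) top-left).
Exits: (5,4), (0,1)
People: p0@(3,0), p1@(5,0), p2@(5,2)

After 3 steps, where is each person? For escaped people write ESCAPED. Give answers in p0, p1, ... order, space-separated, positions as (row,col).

Step 1: p0:(3,0)->(2,0) | p1:(5,0)->(5,1) | p2:(5,2)->(5,3)
Step 2: p0:(2,0)->(1,0) | p1:(5,1)->(5,2) | p2:(5,3)->(5,4)->EXIT
Step 3: p0:(1,0)->(0,0) | p1:(5,2)->(5,3) | p2:escaped

(0,0) (5,3) ESCAPED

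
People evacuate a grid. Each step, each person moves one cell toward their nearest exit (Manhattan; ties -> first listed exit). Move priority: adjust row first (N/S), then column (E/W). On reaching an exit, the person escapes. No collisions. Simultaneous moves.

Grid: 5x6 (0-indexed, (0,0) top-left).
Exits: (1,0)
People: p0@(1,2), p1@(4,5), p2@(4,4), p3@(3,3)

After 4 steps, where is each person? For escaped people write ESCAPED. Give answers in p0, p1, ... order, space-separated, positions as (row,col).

Step 1: p0:(1,2)->(1,1) | p1:(4,5)->(3,5) | p2:(4,4)->(3,4) | p3:(3,3)->(2,3)
Step 2: p0:(1,1)->(1,0)->EXIT | p1:(3,5)->(2,5) | p2:(3,4)->(2,4) | p3:(2,3)->(1,3)
Step 3: p0:escaped | p1:(2,5)->(1,5) | p2:(2,4)->(1,4) | p3:(1,3)->(1,2)
Step 4: p0:escaped | p1:(1,5)->(1,4) | p2:(1,4)->(1,3) | p3:(1,2)->(1,1)

ESCAPED (1,4) (1,3) (1,1)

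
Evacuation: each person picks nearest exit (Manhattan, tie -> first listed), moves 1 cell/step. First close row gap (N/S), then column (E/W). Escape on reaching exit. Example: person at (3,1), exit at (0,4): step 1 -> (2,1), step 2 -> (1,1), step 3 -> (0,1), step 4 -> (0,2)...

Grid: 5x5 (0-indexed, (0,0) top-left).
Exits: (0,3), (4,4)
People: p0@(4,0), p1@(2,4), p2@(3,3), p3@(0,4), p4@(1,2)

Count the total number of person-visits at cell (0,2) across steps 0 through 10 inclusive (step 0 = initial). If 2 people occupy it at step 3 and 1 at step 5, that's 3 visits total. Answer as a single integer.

Step 0: p0@(4,0) p1@(2,4) p2@(3,3) p3@(0,4) p4@(1,2) -> at (0,2): 0 [-], cum=0
Step 1: p0@(4,1) p1@(3,4) p2@(4,3) p3@ESC p4@(0,2) -> at (0,2): 1 [p4], cum=1
Step 2: p0@(4,2) p1@ESC p2@ESC p3@ESC p4@ESC -> at (0,2): 0 [-], cum=1
Step 3: p0@(4,3) p1@ESC p2@ESC p3@ESC p4@ESC -> at (0,2): 0 [-], cum=1
Step 4: p0@ESC p1@ESC p2@ESC p3@ESC p4@ESC -> at (0,2): 0 [-], cum=1
Total visits = 1

Answer: 1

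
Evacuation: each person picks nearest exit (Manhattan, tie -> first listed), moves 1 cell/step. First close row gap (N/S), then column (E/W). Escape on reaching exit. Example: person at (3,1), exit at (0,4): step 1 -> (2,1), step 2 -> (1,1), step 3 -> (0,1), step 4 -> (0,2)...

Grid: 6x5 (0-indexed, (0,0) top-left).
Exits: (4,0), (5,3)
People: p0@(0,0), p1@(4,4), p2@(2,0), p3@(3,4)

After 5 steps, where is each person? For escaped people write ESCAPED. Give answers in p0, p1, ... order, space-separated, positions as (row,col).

Step 1: p0:(0,0)->(1,0) | p1:(4,4)->(5,4) | p2:(2,0)->(3,0) | p3:(3,4)->(4,4)
Step 2: p0:(1,0)->(2,0) | p1:(5,4)->(5,3)->EXIT | p2:(3,0)->(4,0)->EXIT | p3:(4,4)->(5,4)
Step 3: p0:(2,0)->(3,0) | p1:escaped | p2:escaped | p3:(5,4)->(5,3)->EXIT
Step 4: p0:(3,0)->(4,0)->EXIT | p1:escaped | p2:escaped | p3:escaped

ESCAPED ESCAPED ESCAPED ESCAPED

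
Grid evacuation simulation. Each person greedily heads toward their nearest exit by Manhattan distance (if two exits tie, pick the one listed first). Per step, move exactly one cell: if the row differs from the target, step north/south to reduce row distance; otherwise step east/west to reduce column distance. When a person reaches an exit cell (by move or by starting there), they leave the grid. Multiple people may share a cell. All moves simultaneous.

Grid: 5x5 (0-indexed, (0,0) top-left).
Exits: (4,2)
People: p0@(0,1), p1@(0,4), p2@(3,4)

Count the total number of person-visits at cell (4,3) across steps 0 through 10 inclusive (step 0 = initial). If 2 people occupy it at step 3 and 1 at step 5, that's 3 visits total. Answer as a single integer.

Answer: 2

Derivation:
Step 0: p0@(0,1) p1@(0,4) p2@(3,4) -> at (4,3): 0 [-], cum=0
Step 1: p0@(1,1) p1@(1,4) p2@(4,4) -> at (4,3): 0 [-], cum=0
Step 2: p0@(2,1) p1@(2,4) p2@(4,3) -> at (4,3): 1 [p2], cum=1
Step 3: p0@(3,1) p1@(3,4) p2@ESC -> at (4,3): 0 [-], cum=1
Step 4: p0@(4,1) p1@(4,4) p2@ESC -> at (4,3): 0 [-], cum=1
Step 5: p0@ESC p1@(4,3) p2@ESC -> at (4,3): 1 [p1], cum=2
Step 6: p0@ESC p1@ESC p2@ESC -> at (4,3): 0 [-], cum=2
Total visits = 2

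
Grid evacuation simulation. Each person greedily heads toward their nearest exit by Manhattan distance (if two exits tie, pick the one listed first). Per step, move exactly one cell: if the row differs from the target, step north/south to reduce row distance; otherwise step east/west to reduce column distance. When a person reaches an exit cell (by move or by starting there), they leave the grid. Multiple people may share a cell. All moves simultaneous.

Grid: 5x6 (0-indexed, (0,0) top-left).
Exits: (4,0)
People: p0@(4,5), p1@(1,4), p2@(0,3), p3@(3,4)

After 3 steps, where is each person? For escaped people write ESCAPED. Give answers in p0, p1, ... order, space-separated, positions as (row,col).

Step 1: p0:(4,5)->(4,4) | p1:(1,4)->(2,4) | p2:(0,3)->(1,3) | p3:(3,4)->(4,4)
Step 2: p0:(4,4)->(4,3) | p1:(2,4)->(3,4) | p2:(1,3)->(2,3) | p3:(4,4)->(4,3)
Step 3: p0:(4,3)->(4,2) | p1:(3,4)->(4,4) | p2:(2,3)->(3,3) | p3:(4,3)->(4,2)

(4,2) (4,4) (3,3) (4,2)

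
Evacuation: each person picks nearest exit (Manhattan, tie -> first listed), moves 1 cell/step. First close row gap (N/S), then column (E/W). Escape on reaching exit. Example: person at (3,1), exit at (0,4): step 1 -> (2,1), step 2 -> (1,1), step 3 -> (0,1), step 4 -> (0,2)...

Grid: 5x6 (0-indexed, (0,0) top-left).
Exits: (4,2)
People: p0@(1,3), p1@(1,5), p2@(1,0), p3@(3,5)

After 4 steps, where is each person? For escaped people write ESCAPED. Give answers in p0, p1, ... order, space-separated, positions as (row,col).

Step 1: p0:(1,3)->(2,3) | p1:(1,5)->(2,5) | p2:(1,0)->(2,0) | p3:(3,5)->(4,5)
Step 2: p0:(2,3)->(3,3) | p1:(2,5)->(3,5) | p2:(2,0)->(3,0) | p3:(4,5)->(4,4)
Step 3: p0:(3,3)->(4,3) | p1:(3,5)->(4,5) | p2:(3,0)->(4,0) | p3:(4,4)->(4,3)
Step 4: p0:(4,3)->(4,2)->EXIT | p1:(4,5)->(4,4) | p2:(4,0)->(4,1) | p3:(4,3)->(4,2)->EXIT

ESCAPED (4,4) (4,1) ESCAPED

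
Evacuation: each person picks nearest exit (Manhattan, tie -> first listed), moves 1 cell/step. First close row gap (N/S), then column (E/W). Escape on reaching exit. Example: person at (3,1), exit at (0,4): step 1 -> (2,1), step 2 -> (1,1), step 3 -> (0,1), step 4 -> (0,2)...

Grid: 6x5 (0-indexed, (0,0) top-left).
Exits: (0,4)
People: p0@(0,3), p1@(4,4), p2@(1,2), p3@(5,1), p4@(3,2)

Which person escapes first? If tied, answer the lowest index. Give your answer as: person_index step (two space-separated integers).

Answer: 0 1

Derivation:
Step 1: p0:(0,3)->(0,4)->EXIT | p1:(4,4)->(3,4) | p2:(1,2)->(0,2) | p3:(5,1)->(4,1) | p4:(3,2)->(2,2)
Step 2: p0:escaped | p1:(3,4)->(2,4) | p2:(0,2)->(0,3) | p3:(4,1)->(3,1) | p4:(2,2)->(1,2)
Step 3: p0:escaped | p1:(2,4)->(1,4) | p2:(0,3)->(0,4)->EXIT | p3:(3,1)->(2,1) | p4:(1,2)->(0,2)
Step 4: p0:escaped | p1:(1,4)->(0,4)->EXIT | p2:escaped | p3:(2,1)->(1,1) | p4:(0,2)->(0,3)
Step 5: p0:escaped | p1:escaped | p2:escaped | p3:(1,1)->(0,1) | p4:(0,3)->(0,4)->EXIT
Step 6: p0:escaped | p1:escaped | p2:escaped | p3:(0,1)->(0,2) | p4:escaped
Step 7: p0:escaped | p1:escaped | p2:escaped | p3:(0,2)->(0,3) | p4:escaped
Step 8: p0:escaped | p1:escaped | p2:escaped | p3:(0,3)->(0,4)->EXIT | p4:escaped
Exit steps: [1, 4, 3, 8, 5]
First to escape: p0 at step 1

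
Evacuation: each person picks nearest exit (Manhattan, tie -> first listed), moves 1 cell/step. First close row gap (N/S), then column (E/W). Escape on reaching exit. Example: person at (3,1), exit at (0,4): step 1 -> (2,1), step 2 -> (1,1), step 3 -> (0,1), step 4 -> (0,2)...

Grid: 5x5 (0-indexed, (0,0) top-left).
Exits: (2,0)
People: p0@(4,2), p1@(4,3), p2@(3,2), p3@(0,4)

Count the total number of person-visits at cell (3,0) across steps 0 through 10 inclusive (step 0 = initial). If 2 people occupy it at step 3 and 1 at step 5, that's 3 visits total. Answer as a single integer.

Answer: 0

Derivation:
Step 0: p0@(4,2) p1@(4,3) p2@(3,2) p3@(0,4) -> at (3,0): 0 [-], cum=0
Step 1: p0@(3,2) p1@(3,3) p2@(2,2) p3@(1,4) -> at (3,0): 0 [-], cum=0
Step 2: p0@(2,2) p1@(2,3) p2@(2,1) p3@(2,4) -> at (3,0): 0 [-], cum=0
Step 3: p0@(2,1) p1@(2,2) p2@ESC p3@(2,3) -> at (3,0): 0 [-], cum=0
Step 4: p0@ESC p1@(2,1) p2@ESC p3@(2,2) -> at (3,0): 0 [-], cum=0
Step 5: p0@ESC p1@ESC p2@ESC p3@(2,1) -> at (3,0): 0 [-], cum=0
Step 6: p0@ESC p1@ESC p2@ESC p3@ESC -> at (3,0): 0 [-], cum=0
Total visits = 0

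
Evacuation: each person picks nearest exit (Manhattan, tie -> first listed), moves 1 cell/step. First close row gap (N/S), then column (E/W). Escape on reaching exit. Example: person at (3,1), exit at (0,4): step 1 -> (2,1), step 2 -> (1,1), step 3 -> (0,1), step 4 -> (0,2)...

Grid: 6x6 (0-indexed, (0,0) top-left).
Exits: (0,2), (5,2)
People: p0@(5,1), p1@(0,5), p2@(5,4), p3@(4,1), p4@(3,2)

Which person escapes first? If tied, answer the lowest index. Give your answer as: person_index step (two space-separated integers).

Step 1: p0:(5,1)->(5,2)->EXIT | p1:(0,5)->(0,4) | p2:(5,4)->(5,3) | p3:(4,1)->(5,1) | p4:(3,2)->(4,2)
Step 2: p0:escaped | p1:(0,4)->(0,3) | p2:(5,3)->(5,2)->EXIT | p3:(5,1)->(5,2)->EXIT | p4:(4,2)->(5,2)->EXIT
Step 3: p0:escaped | p1:(0,3)->(0,2)->EXIT | p2:escaped | p3:escaped | p4:escaped
Exit steps: [1, 3, 2, 2, 2]
First to escape: p0 at step 1

Answer: 0 1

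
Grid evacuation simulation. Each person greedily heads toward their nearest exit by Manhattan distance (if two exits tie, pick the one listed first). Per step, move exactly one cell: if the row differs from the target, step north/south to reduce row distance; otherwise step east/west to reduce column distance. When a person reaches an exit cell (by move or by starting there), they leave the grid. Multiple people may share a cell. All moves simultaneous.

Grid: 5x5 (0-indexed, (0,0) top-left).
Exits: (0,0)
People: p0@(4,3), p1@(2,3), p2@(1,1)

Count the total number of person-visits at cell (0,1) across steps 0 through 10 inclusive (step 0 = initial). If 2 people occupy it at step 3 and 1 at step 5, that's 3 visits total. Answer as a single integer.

Answer: 3

Derivation:
Step 0: p0@(4,3) p1@(2,3) p2@(1,1) -> at (0,1): 0 [-], cum=0
Step 1: p0@(3,3) p1@(1,3) p2@(0,1) -> at (0,1): 1 [p2], cum=1
Step 2: p0@(2,3) p1@(0,3) p2@ESC -> at (0,1): 0 [-], cum=1
Step 3: p0@(1,3) p1@(0,2) p2@ESC -> at (0,1): 0 [-], cum=1
Step 4: p0@(0,3) p1@(0,1) p2@ESC -> at (0,1): 1 [p1], cum=2
Step 5: p0@(0,2) p1@ESC p2@ESC -> at (0,1): 0 [-], cum=2
Step 6: p0@(0,1) p1@ESC p2@ESC -> at (0,1): 1 [p0], cum=3
Step 7: p0@ESC p1@ESC p2@ESC -> at (0,1): 0 [-], cum=3
Total visits = 3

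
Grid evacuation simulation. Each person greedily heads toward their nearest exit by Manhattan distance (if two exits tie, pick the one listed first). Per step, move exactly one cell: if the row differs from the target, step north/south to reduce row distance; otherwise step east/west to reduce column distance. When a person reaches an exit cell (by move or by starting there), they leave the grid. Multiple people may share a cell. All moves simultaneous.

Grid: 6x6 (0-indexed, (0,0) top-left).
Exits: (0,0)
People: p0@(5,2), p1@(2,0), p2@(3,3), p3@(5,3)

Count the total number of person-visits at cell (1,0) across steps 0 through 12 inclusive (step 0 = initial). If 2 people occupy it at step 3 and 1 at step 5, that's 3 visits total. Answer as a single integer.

Step 0: p0@(5,2) p1@(2,0) p2@(3,3) p3@(5,3) -> at (1,0): 0 [-], cum=0
Step 1: p0@(4,2) p1@(1,0) p2@(2,3) p3@(4,3) -> at (1,0): 1 [p1], cum=1
Step 2: p0@(3,2) p1@ESC p2@(1,3) p3@(3,3) -> at (1,0): 0 [-], cum=1
Step 3: p0@(2,2) p1@ESC p2@(0,3) p3@(2,3) -> at (1,0): 0 [-], cum=1
Step 4: p0@(1,2) p1@ESC p2@(0,2) p3@(1,3) -> at (1,0): 0 [-], cum=1
Step 5: p0@(0,2) p1@ESC p2@(0,1) p3@(0,3) -> at (1,0): 0 [-], cum=1
Step 6: p0@(0,1) p1@ESC p2@ESC p3@(0,2) -> at (1,0): 0 [-], cum=1
Step 7: p0@ESC p1@ESC p2@ESC p3@(0,1) -> at (1,0): 0 [-], cum=1
Step 8: p0@ESC p1@ESC p2@ESC p3@ESC -> at (1,0): 0 [-], cum=1
Total visits = 1

Answer: 1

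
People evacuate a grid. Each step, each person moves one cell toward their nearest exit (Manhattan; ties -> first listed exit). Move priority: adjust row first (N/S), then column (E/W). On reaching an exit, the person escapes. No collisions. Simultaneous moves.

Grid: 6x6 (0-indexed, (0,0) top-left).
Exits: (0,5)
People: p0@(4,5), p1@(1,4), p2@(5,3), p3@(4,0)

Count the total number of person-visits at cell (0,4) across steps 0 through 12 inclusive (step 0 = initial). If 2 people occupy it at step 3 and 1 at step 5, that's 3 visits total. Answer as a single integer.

Answer: 3

Derivation:
Step 0: p0@(4,5) p1@(1,4) p2@(5,3) p3@(4,0) -> at (0,4): 0 [-], cum=0
Step 1: p0@(3,5) p1@(0,4) p2@(4,3) p3@(3,0) -> at (0,4): 1 [p1], cum=1
Step 2: p0@(2,5) p1@ESC p2@(3,3) p3@(2,0) -> at (0,4): 0 [-], cum=1
Step 3: p0@(1,5) p1@ESC p2@(2,3) p3@(1,0) -> at (0,4): 0 [-], cum=1
Step 4: p0@ESC p1@ESC p2@(1,3) p3@(0,0) -> at (0,4): 0 [-], cum=1
Step 5: p0@ESC p1@ESC p2@(0,3) p3@(0,1) -> at (0,4): 0 [-], cum=1
Step 6: p0@ESC p1@ESC p2@(0,4) p3@(0,2) -> at (0,4): 1 [p2], cum=2
Step 7: p0@ESC p1@ESC p2@ESC p3@(0,3) -> at (0,4): 0 [-], cum=2
Step 8: p0@ESC p1@ESC p2@ESC p3@(0,4) -> at (0,4): 1 [p3], cum=3
Step 9: p0@ESC p1@ESC p2@ESC p3@ESC -> at (0,4): 0 [-], cum=3
Total visits = 3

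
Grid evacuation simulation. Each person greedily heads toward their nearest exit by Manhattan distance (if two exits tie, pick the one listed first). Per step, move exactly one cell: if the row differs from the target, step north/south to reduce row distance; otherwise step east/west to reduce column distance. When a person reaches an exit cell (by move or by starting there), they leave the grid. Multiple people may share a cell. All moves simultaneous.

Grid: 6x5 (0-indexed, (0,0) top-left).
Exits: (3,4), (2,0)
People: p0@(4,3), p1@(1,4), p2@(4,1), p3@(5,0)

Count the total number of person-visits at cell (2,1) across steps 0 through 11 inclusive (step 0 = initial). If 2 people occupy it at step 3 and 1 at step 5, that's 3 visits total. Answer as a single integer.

Answer: 1

Derivation:
Step 0: p0@(4,3) p1@(1,4) p2@(4,1) p3@(5,0) -> at (2,1): 0 [-], cum=0
Step 1: p0@(3,3) p1@(2,4) p2@(3,1) p3@(4,0) -> at (2,1): 0 [-], cum=0
Step 2: p0@ESC p1@ESC p2@(2,1) p3@(3,0) -> at (2,1): 1 [p2], cum=1
Step 3: p0@ESC p1@ESC p2@ESC p3@ESC -> at (2,1): 0 [-], cum=1
Total visits = 1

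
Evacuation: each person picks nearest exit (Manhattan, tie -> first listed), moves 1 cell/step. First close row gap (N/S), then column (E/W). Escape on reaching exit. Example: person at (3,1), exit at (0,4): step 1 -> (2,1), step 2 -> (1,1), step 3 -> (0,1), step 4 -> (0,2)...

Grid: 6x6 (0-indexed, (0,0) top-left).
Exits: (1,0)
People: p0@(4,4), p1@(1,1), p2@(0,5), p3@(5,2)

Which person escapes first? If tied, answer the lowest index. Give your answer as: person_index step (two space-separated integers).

Answer: 1 1

Derivation:
Step 1: p0:(4,4)->(3,4) | p1:(1,1)->(1,0)->EXIT | p2:(0,5)->(1,5) | p3:(5,2)->(4,2)
Step 2: p0:(3,4)->(2,4) | p1:escaped | p2:(1,5)->(1,4) | p3:(4,2)->(3,2)
Step 3: p0:(2,4)->(1,4) | p1:escaped | p2:(1,4)->(1,3) | p3:(3,2)->(2,2)
Step 4: p0:(1,4)->(1,3) | p1:escaped | p2:(1,3)->(1,2) | p3:(2,2)->(1,2)
Step 5: p0:(1,3)->(1,2) | p1:escaped | p2:(1,2)->(1,1) | p3:(1,2)->(1,1)
Step 6: p0:(1,2)->(1,1) | p1:escaped | p2:(1,1)->(1,0)->EXIT | p3:(1,1)->(1,0)->EXIT
Step 7: p0:(1,1)->(1,0)->EXIT | p1:escaped | p2:escaped | p3:escaped
Exit steps: [7, 1, 6, 6]
First to escape: p1 at step 1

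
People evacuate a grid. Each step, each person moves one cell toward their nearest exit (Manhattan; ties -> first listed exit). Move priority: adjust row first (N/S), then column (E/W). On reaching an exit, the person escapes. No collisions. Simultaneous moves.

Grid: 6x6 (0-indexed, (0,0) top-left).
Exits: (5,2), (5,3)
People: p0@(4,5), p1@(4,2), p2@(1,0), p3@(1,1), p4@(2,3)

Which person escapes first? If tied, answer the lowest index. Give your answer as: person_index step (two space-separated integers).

Answer: 1 1

Derivation:
Step 1: p0:(4,5)->(5,5) | p1:(4,2)->(5,2)->EXIT | p2:(1,0)->(2,0) | p3:(1,1)->(2,1) | p4:(2,3)->(3,3)
Step 2: p0:(5,5)->(5,4) | p1:escaped | p2:(2,0)->(3,0) | p3:(2,1)->(3,1) | p4:(3,3)->(4,3)
Step 3: p0:(5,4)->(5,3)->EXIT | p1:escaped | p2:(3,0)->(4,0) | p3:(3,1)->(4,1) | p4:(4,3)->(5,3)->EXIT
Step 4: p0:escaped | p1:escaped | p2:(4,0)->(5,0) | p3:(4,1)->(5,1) | p4:escaped
Step 5: p0:escaped | p1:escaped | p2:(5,0)->(5,1) | p3:(5,1)->(5,2)->EXIT | p4:escaped
Step 6: p0:escaped | p1:escaped | p2:(5,1)->(5,2)->EXIT | p3:escaped | p4:escaped
Exit steps: [3, 1, 6, 5, 3]
First to escape: p1 at step 1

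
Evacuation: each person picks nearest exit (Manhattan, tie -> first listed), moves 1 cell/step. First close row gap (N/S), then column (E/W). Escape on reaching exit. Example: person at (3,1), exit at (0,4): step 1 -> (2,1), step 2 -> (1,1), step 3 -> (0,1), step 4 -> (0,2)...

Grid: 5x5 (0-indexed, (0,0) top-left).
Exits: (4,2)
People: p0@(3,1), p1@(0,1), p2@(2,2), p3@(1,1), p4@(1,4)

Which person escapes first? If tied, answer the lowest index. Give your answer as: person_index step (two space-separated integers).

Step 1: p0:(3,1)->(4,1) | p1:(0,1)->(1,1) | p2:(2,2)->(3,2) | p3:(1,1)->(2,1) | p4:(1,4)->(2,4)
Step 2: p0:(4,1)->(4,2)->EXIT | p1:(1,1)->(2,1) | p2:(3,2)->(4,2)->EXIT | p3:(2,1)->(3,1) | p4:(2,4)->(3,4)
Step 3: p0:escaped | p1:(2,1)->(3,1) | p2:escaped | p3:(3,1)->(4,1) | p4:(3,4)->(4,4)
Step 4: p0:escaped | p1:(3,1)->(4,1) | p2:escaped | p3:(4,1)->(4,2)->EXIT | p4:(4,4)->(4,3)
Step 5: p0:escaped | p1:(4,1)->(4,2)->EXIT | p2:escaped | p3:escaped | p4:(4,3)->(4,2)->EXIT
Exit steps: [2, 5, 2, 4, 5]
First to escape: p0 at step 2

Answer: 0 2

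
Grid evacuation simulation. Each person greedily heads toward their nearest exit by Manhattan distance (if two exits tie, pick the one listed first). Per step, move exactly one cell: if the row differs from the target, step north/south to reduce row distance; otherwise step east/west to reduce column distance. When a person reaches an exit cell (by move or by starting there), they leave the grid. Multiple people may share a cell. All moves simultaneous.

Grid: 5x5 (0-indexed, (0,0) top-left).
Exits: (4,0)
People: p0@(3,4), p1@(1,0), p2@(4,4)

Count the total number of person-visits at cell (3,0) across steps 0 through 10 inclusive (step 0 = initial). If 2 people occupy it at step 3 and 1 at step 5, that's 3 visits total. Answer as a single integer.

Step 0: p0@(3,4) p1@(1,0) p2@(4,4) -> at (3,0): 0 [-], cum=0
Step 1: p0@(4,4) p1@(2,0) p2@(4,3) -> at (3,0): 0 [-], cum=0
Step 2: p0@(4,3) p1@(3,0) p2@(4,2) -> at (3,0): 1 [p1], cum=1
Step 3: p0@(4,2) p1@ESC p2@(4,1) -> at (3,0): 0 [-], cum=1
Step 4: p0@(4,1) p1@ESC p2@ESC -> at (3,0): 0 [-], cum=1
Step 5: p0@ESC p1@ESC p2@ESC -> at (3,0): 0 [-], cum=1
Total visits = 1

Answer: 1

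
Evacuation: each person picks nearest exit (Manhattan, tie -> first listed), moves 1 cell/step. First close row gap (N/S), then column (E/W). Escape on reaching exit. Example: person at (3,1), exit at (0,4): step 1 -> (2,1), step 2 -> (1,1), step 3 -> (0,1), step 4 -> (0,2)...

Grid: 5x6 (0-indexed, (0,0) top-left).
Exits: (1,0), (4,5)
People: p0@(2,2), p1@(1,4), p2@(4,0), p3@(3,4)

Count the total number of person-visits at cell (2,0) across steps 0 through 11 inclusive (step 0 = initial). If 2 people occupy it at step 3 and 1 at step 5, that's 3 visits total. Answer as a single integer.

Answer: 1

Derivation:
Step 0: p0@(2,2) p1@(1,4) p2@(4,0) p3@(3,4) -> at (2,0): 0 [-], cum=0
Step 1: p0@(1,2) p1@(1,3) p2@(3,0) p3@(4,4) -> at (2,0): 0 [-], cum=0
Step 2: p0@(1,1) p1@(1,2) p2@(2,0) p3@ESC -> at (2,0): 1 [p2], cum=1
Step 3: p0@ESC p1@(1,1) p2@ESC p3@ESC -> at (2,0): 0 [-], cum=1
Step 4: p0@ESC p1@ESC p2@ESC p3@ESC -> at (2,0): 0 [-], cum=1
Total visits = 1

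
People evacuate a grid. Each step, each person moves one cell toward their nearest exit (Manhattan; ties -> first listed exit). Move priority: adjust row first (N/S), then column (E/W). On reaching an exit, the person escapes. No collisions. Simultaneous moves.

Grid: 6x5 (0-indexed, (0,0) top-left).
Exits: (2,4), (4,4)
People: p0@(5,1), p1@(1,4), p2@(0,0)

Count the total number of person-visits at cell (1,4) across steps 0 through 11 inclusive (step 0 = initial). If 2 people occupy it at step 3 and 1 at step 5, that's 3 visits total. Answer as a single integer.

Answer: 1

Derivation:
Step 0: p0@(5,1) p1@(1,4) p2@(0,0) -> at (1,4): 1 [p1], cum=1
Step 1: p0@(4,1) p1@ESC p2@(1,0) -> at (1,4): 0 [-], cum=1
Step 2: p0@(4,2) p1@ESC p2@(2,0) -> at (1,4): 0 [-], cum=1
Step 3: p0@(4,3) p1@ESC p2@(2,1) -> at (1,4): 0 [-], cum=1
Step 4: p0@ESC p1@ESC p2@(2,2) -> at (1,4): 0 [-], cum=1
Step 5: p0@ESC p1@ESC p2@(2,3) -> at (1,4): 0 [-], cum=1
Step 6: p0@ESC p1@ESC p2@ESC -> at (1,4): 0 [-], cum=1
Total visits = 1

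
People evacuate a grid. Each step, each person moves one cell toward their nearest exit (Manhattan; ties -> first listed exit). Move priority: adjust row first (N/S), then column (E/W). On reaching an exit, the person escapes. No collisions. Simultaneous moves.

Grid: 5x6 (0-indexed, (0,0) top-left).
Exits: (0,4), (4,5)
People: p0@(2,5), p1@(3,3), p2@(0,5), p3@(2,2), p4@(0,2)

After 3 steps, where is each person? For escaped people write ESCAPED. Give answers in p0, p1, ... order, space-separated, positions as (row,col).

Step 1: p0:(2,5)->(3,5) | p1:(3,3)->(4,3) | p2:(0,5)->(0,4)->EXIT | p3:(2,2)->(1,2) | p4:(0,2)->(0,3)
Step 2: p0:(3,5)->(4,5)->EXIT | p1:(4,3)->(4,4) | p2:escaped | p3:(1,2)->(0,2) | p4:(0,3)->(0,4)->EXIT
Step 3: p0:escaped | p1:(4,4)->(4,5)->EXIT | p2:escaped | p3:(0,2)->(0,3) | p4:escaped

ESCAPED ESCAPED ESCAPED (0,3) ESCAPED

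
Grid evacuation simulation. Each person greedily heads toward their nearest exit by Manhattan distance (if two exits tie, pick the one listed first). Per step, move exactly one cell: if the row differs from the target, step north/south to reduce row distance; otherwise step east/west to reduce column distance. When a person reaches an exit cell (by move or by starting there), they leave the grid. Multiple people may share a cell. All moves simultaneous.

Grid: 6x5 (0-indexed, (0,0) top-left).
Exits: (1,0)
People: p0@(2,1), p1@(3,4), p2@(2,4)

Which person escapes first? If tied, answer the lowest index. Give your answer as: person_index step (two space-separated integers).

Answer: 0 2

Derivation:
Step 1: p0:(2,1)->(1,1) | p1:(3,4)->(2,4) | p2:(2,4)->(1,4)
Step 2: p0:(1,1)->(1,0)->EXIT | p1:(2,4)->(1,4) | p2:(1,4)->(1,3)
Step 3: p0:escaped | p1:(1,4)->(1,3) | p2:(1,3)->(1,2)
Step 4: p0:escaped | p1:(1,3)->(1,2) | p2:(1,2)->(1,1)
Step 5: p0:escaped | p1:(1,2)->(1,1) | p2:(1,1)->(1,0)->EXIT
Step 6: p0:escaped | p1:(1,1)->(1,0)->EXIT | p2:escaped
Exit steps: [2, 6, 5]
First to escape: p0 at step 2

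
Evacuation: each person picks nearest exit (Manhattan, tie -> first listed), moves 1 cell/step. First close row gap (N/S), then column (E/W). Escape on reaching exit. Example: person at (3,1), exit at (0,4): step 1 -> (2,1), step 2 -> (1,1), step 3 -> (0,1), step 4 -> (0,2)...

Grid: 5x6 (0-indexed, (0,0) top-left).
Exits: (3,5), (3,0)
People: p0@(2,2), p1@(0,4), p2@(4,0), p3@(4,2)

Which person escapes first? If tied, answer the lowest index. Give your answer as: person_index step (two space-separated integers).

Step 1: p0:(2,2)->(3,2) | p1:(0,4)->(1,4) | p2:(4,0)->(3,0)->EXIT | p3:(4,2)->(3,2)
Step 2: p0:(3,2)->(3,1) | p1:(1,4)->(2,4) | p2:escaped | p3:(3,2)->(3,1)
Step 3: p0:(3,1)->(3,0)->EXIT | p1:(2,4)->(3,4) | p2:escaped | p3:(3,1)->(3,0)->EXIT
Step 4: p0:escaped | p1:(3,4)->(3,5)->EXIT | p2:escaped | p3:escaped
Exit steps: [3, 4, 1, 3]
First to escape: p2 at step 1

Answer: 2 1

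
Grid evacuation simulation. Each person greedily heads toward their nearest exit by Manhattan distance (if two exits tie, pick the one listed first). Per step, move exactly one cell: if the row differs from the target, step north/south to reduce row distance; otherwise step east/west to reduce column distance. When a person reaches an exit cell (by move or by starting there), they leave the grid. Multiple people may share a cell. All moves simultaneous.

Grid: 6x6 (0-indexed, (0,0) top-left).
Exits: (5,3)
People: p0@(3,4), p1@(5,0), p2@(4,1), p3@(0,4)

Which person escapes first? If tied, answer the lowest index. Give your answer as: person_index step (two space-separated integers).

Answer: 0 3

Derivation:
Step 1: p0:(3,4)->(4,4) | p1:(5,0)->(5,1) | p2:(4,1)->(5,1) | p3:(0,4)->(1,4)
Step 2: p0:(4,4)->(5,4) | p1:(5,1)->(5,2) | p2:(5,1)->(5,2) | p3:(1,4)->(2,4)
Step 3: p0:(5,4)->(5,3)->EXIT | p1:(5,2)->(5,3)->EXIT | p2:(5,2)->(5,3)->EXIT | p3:(2,4)->(3,4)
Step 4: p0:escaped | p1:escaped | p2:escaped | p3:(3,4)->(4,4)
Step 5: p0:escaped | p1:escaped | p2:escaped | p3:(4,4)->(5,4)
Step 6: p0:escaped | p1:escaped | p2:escaped | p3:(5,4)->(5,3)->EXIT
Exit steps: [3, 3, 3, 6]
First to escape: p0 at step 3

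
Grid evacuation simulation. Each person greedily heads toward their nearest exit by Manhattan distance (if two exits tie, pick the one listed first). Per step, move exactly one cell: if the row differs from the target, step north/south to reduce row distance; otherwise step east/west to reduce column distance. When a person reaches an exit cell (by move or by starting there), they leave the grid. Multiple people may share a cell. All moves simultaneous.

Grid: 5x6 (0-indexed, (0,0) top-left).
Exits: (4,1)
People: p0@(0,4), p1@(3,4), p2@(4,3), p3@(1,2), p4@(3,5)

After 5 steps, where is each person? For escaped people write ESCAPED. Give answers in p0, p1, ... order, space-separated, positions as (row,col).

Step 1: p0:(0,4)->(1,4) | p1:(3,4)->(4,4) | p2:(4,3)->(4,2) | p3:(1,2)->(2,2) | p4:(3,5)->(4,5)
Step 2: p0:(1,4)->(2,4) | p1:(4,4)->(4,3) | p2:(4,2)->(4,1)->EXIT | p3:(2,2)->(3,2) | p4:(4,5)->(4,4)
Step 3: p0:(2,4)->(3,4) | p1:(4,3)->(4,2) | p2:escaped | p3:(3,2)->(4,2) | p4:(4,4)->(4,3)
Step 4: p0:(3,4)->(4,4) | p1:(4,2)->(4,1)->EXIT | p2:escaped | p3:(4,2)->(4,1)->EXIT | p4:(4,3)->(4,2)
Step 5: p0:(4,4)->(4,3) | p1:escaped | p2:escaped | p3:escaped | p4:(4,2)->(4,1)->EXIT

(4,3) ESCAPED ESCAPED ESCAPED ESCAPED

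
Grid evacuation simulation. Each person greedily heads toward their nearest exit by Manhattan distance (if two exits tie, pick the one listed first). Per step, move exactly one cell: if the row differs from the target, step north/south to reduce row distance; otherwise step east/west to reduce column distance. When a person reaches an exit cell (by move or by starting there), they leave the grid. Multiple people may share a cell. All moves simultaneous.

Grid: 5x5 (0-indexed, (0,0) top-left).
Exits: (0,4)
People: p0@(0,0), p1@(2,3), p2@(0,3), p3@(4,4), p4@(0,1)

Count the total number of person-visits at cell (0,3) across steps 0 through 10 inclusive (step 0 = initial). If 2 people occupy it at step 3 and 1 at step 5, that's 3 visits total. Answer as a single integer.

Step 0: p0@(0,0) p1@(2,3) p2@(0,3) p3@(4,4) p4@(0,1) -> at (0,3): 1 [p2], cum=1
Step 1: p0@(0,1) p1@(1,3) p2@ESC p3@(3,4) p4@(0,2) -> at (0,3): 0 [-], cum=1
Step 2: p0@(0,2) p1@(0,3) p2@ESC p3@(2,4) p4@(0,3) -> at (0,3): 2 [p1,p4], cum=3
Step 3: p0@(0,3) p1@ESC p2@ESC p3@(1,4) p4@ESC -> at (0,3): 1 [p0], cum=4
Step 4: p0@ESC p1@ESC p2@ESC p3@ESC p4@ESC -> at (0,3): 0 [-], cum=4
Total visits = 4

Answer: 4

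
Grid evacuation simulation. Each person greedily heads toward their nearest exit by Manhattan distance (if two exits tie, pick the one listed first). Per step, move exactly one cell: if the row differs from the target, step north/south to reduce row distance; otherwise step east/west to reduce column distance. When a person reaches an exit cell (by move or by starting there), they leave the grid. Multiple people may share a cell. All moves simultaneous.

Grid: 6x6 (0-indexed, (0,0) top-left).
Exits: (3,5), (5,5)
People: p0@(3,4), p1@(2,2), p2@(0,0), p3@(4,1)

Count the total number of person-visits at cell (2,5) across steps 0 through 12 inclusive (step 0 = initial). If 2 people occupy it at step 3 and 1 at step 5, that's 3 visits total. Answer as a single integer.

Step 0: p0@(3,4) p1@(2,2) p2@(0,0) p3@(4,1) -> at (2,5): 0 [-], cum=0
Step 1: p0@ESC p1@(3,2) p2@(1,0) p3@(3,1) -> at (2,5): 0 [-], cum=0
Step 2: p0@ESC p1@(3,3) p2@(2,0) p3@(3,2) -> at (2,5): 0 [-], cum=0
Step 3: p0@ESC p1@(3,4) p2@(3,0) p3@(3,3) -> at (2,5): 0 [-], cum=0
Step 4: p0@ESC p1@ESC p2@(3,1) p3@(3,4) -> at (2,5): 0 [-], cum=0
Step 5: p0@ESC p1@ESC p2@(3,2) p3@ESC -> at (2,5): 0 [-], cum=0
Step 6: p0@ESC p1@ESC p2@(3,3) p3@ESC -> at (2,5): 0 [-], cum=0
Step 7: p0@ESC p1@ESC p2@(3,4) p3@ESC -> at (2,5): 0 [-], cum=0
Step 8: p0@ESC p1@ESC p2@ESC p3@ESC -> at (2,5): 0 [-], cum=0
Total visits = 0

Answer: 0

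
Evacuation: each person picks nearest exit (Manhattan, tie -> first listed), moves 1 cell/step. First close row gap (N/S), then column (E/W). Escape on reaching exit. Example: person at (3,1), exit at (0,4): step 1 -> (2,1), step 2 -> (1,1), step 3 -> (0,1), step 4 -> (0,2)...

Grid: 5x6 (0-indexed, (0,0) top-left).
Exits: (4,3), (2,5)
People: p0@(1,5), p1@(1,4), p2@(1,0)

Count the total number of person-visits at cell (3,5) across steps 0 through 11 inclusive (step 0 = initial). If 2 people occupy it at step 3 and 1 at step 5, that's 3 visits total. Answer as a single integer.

Answer: 0

Derivation:
Step 0: p0@(1,5) p1@(1,4) p2@(1,0) -> at (3,5): 0 [-], cum=0
Step 1: p0@ESC p1@(2,4) p2@(2,0) -> at (3,5): 0 [-], cum=0
Step 2: p0@ESC p1@ESC p2@(3,0) -> at (3,5): 0 [-], cum=0
Step 3: p0@ESC p1@ESC p2@(4,0) -> at (3,5): 0 [-], cum=0
Step 4: p0@ESC p1@ESC p2@(4,1) -> at (3,5): 0 [-], cum=0
Step 5: p0@ESC p1@ESC p2@(4,2) -> at (3,5): 0 [-], cum=0
Step 6: p0@ESC p1@ESC p2@ESC -> at (3,5): 0 [-], cum=0
Total visits = 0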